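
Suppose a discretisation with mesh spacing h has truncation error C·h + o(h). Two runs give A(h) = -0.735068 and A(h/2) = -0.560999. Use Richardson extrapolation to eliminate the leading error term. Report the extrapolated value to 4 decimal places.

The leading error scales as h; refining by a factor of 2 reduces it by 2^1 = 2.
Extrapolated value = (2·A(h/2) − A(h)) / (2 − 1)
= (2·(-0.560999) − (-0.735068)) / 1
= -0.386930 / 1 = -0.386930

-0.3869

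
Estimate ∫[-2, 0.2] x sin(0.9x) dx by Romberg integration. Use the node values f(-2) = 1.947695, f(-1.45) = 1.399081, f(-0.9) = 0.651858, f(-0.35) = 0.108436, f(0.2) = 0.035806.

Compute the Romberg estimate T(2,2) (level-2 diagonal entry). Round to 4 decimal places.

1.7098

T(0,0) (trapezoid, 1 panel, h=2.2000): 2.181851
T(1,0) (trapezoid, 2 panels, h=1.1000): 1.807969
T(2,0) (trapezoid, 4 panels, h=0.5500): 1.733119
T(1,1) = 1.807969 + (1.807969 − 2.181851)/3 = 1.683342
T(2,1) = 1.733119 + (1.733119 − 1.807969)/3 = 1.708169
T(2,2) = 1.708169 + (1.708169 − 1.683342)/15 = 1.709824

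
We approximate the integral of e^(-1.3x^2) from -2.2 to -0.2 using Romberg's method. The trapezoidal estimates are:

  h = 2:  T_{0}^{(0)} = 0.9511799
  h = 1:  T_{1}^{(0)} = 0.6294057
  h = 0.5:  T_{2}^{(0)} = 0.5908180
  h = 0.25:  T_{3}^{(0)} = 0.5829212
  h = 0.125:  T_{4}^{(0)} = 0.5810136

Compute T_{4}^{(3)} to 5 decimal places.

T_{2}^{(1)} = 0.5908180 + (0.5908180 − 0.6294057)/3 = 0.5779554
T_{3}^{(1)} = 0.5829212 + (0.5829212 − 0.5908180)/3 = 0.5802889
T_{4}^{(1)} = 0.5810136 + (0.5810136 − 0.5829212)/3 = 0.5803777
T_{3}^{(2)} = (16·0.5802889 − 0.5779554) / 15 = 0.5804445
T_{4}^{(2)} = 0.5803777 + (0.5803777 − 0.5802889)/15 = 0.5803836
T_{4}^{(3)} = 0.5803836 + (0.5803836 − 0.5804445)/63 = 0.5803826

0.58038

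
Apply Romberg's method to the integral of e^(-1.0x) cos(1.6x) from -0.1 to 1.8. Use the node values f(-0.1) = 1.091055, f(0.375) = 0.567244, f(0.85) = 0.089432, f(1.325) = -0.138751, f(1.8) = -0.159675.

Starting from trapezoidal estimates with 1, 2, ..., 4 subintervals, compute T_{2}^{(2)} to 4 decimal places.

T_{0}^{(0)} (trapezoid, 1 panel, h=1.9000): 0.884811
T_{1}^{(0)} (trapezoid, 2 panels, h=0.9500): 0.527366
T_{2}^{(0)} (trapezoid, 4 panels, h=0.4750): 0.467217
T_{1}^{(1)} = 0.527366 + (0.527366 − 0.884811)/3 = 0.408218
T_{2}^{(1)} = 0.467217 + (0.467217 − 0.527366)/3 = 0.447167
T_{2}^{(2)} = 0.447167 + (0.447167 − 0.408218)/15 = 0.449764

0.4498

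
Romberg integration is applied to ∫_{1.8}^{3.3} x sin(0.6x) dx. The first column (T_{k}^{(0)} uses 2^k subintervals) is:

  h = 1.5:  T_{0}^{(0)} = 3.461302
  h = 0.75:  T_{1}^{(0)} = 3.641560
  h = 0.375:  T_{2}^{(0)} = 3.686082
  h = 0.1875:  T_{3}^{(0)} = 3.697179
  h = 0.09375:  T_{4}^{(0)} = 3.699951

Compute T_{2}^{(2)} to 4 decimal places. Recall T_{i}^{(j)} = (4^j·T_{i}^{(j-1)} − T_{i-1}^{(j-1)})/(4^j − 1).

Richardson extrapolation on the trapezoidal column (denominator 4−1=3):
T_{1}^{(1)} = 3.641560 + (3.641560 − 3.461302)/3 = 3.701646
T_{2}^{(1)} = 3.686082 + (3.686082 − 3.641560)/3 = 3.700923
T_{2}^{(2)} = 3.700923 + (3.700923 − 3.701646)/15 = 3.700875

3.7009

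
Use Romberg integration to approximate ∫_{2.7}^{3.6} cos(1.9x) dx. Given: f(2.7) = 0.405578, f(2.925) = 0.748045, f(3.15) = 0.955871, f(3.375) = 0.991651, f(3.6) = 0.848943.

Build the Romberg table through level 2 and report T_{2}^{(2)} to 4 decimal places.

T_{0}^{(0)} (trapezoid, 1 panel, h=0.9000): 0.564534
T_{1}^{(0)} (trapezoid, 2 panels, h=0.4500): 0.712409
T_{2}^{(0)} (trapezoid, 4 panels, h=0.2250): 0.747636
T_{1}^{(1)} = 0.712409 + (0.712409 − 0.564534)/3 = 0.761701
T_{2}^{(1)} = 0.747636 + (0.747636 − 0.712409)/3 = 0.759378
T_{2}^{(2)} = 0.759378 + (0.759378 − 0.761701)/15 = 0.759223

0.7592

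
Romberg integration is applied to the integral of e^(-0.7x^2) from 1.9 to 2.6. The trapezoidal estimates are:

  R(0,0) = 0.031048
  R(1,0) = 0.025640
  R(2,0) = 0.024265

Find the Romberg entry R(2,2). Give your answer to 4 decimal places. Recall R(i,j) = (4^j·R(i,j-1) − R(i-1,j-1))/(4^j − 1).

Richardson extrapolation on the trapezoidal column (denominator 4−1=3):
R(1,1) = 0.025640 + (0.025640 − 0.031048)/3 = 0.023837
R(2,1) = 0.024265 + (0.024265 − 0.025640)/3 = 0.023807
R(2,2) = (16·0.023807 − 0.023837) / 15 = 0.023805
(Column j=1 coincides with Simpson's rule on the same nodes.)

0.0238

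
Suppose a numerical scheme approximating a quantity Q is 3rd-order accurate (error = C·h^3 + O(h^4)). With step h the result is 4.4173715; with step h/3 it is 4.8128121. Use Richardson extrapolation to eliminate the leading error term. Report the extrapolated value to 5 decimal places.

4.82802

Extrapolated value = (27·A(h/3) − A(h)) / (27 − 1)
= (27·4.8128121 − 4.4173715) / 26
= 125.5285552 / 26 = 4.8280214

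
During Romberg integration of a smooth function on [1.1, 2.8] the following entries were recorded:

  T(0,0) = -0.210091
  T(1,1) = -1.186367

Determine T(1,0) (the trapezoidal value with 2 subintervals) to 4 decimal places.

-0.9423

From T(1,1) = (4·T(1,0) − T(0,0))/3, solve for T(1,0):
4·T(1,0) = 3·(-1.186367) + (-0.210091) = -3.769192
T(1,0) = -0.942298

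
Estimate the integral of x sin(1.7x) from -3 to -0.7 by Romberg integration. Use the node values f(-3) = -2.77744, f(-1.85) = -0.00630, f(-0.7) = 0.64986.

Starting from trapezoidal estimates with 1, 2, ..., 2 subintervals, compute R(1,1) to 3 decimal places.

R(0,0) (trapezoid, 1 panel, h=2.3000): -2.44672
R(1,0) (trapezoid, 2 panels, h=1.1500): -1.23060
R(1,1) = -1.23060 + (-1.23060 − (-2.44672))/3 = -0.82523

-0.825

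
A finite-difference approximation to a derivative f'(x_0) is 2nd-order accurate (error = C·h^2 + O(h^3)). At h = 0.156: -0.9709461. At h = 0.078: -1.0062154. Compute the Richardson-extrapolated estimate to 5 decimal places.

The leading error scales as h^2; refining by a factor of 2 reduces it by 2^2 = 4.
Extrapolated value = (4·A(h/2) − A(h)) / (4 − 1)
= (4·(-1.0062154) − (-0.9709461)) / 3
= -3.0539155 / 3 = -1.0179718

-1.01797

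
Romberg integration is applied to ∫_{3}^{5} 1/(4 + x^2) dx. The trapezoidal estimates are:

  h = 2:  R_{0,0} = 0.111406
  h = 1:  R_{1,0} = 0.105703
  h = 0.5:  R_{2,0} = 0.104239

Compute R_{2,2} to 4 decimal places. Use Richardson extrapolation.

R_{1,1} = 0.105703 + (0.105703 − 0.111406)/3 = 0.103802
R_{2,1} = 0.104239 + (0.104239 − 0.105703)/3 = 0.103751
R_{2,2} = 0.103751 + (0.103751 − 0.103802)/15 = 0.103748

0.1037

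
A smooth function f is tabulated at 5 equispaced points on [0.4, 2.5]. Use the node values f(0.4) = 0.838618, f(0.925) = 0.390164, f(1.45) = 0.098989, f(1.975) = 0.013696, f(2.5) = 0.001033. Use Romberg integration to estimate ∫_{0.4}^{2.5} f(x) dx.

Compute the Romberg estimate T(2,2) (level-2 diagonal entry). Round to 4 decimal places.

T(0,0) (trapezoid, 1 panel, h=2.1000): 0.881634
T(1,0) (trapezoid, 2 panels, h=1.0500): 0.544755
T(2,0) (trapezoid, 4 panels, h=0.5250): 0.484404
T(1,1) = 0.544755 + (0.544755 − 0.881634)/3 = 0.432462
T(2,1) = 0.484404 + (0.484404 − 0.544755)/3 = 0.464287
T(2,2) = 0.464287 + (0.464287 − 0.432462)/15 = 0.466409

0.4664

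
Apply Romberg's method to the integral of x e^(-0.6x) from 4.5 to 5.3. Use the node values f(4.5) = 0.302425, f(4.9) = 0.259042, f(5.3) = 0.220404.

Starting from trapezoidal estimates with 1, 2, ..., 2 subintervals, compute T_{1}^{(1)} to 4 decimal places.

0.2079

T_{0}^{(0)} (trapezoid, 1 panel, h=0.8000): 0.209132
T_{1}^{(0)} (trapezoid, 2 panels, h=0.4000): 0.208183
T_{1}^{(1)} = 0.208183 + (0.208183 − 0.209132)/3 = 0.207867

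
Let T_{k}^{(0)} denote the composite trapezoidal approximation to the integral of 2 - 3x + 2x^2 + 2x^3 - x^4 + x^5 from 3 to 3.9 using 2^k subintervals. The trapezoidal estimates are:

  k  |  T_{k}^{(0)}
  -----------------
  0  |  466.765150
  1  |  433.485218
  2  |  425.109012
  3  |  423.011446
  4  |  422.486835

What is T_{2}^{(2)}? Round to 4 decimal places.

Richardson extrapolation on the trapezoidal column (denominator 4−1=3):
T_{1}^{(1)} = 433.485218 + (433.485218 − 466.765150)/3 = 422.391907
T_{2}^{(1)} = 425.109012 + (425.109012 − 433.485218)/3 = 422.316943
T_{2}^{(2)} = (16·422.316943 − 422.391907) / 15 = 422.311945

422.3119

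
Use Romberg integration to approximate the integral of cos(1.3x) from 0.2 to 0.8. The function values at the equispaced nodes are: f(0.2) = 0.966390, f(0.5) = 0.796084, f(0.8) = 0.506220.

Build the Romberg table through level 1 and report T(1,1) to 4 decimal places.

0.4657

T(0,0) (trapezoid, 1 panel, h=0.6000): 0.441783
T(1,0) (trapezoid, 2 panels, h=0.3000): 0.459717
T(1,1) = 0.459717 + (0.459717 − 0.441783)/3 = 0.465695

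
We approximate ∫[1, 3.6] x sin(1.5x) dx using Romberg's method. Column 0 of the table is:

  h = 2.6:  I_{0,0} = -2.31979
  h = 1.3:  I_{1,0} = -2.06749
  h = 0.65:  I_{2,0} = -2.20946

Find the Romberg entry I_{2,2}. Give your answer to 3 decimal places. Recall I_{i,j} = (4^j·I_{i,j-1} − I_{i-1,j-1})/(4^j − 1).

-2.275

Richardson extrapolation on the trapezoidal column (denominator 4−1=3):
I_{1,1} = -2.06749 + (-2.06749 − (-2.31979))/3 = -1.98339
I_{2,1} = (4·(-2.20946) − (-2.06749)) / 3 = -2.25678
I_{2,2} = -2.25678 + (-2.25678 − (-1.98339))/15 = -2.27501
(Column j=1 coincides with Simpson's rule on the same nodes.)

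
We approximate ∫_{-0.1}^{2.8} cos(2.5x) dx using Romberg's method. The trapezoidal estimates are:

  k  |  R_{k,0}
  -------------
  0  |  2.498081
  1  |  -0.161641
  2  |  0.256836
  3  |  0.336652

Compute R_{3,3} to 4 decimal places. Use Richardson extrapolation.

Richardson extrapolation on the trapezoidal column (denominator 4−1=3):
R_{1,1} = (4·(-0.161641) − 2.498081) / 3 = -1.048215
R_{2,1} = (4·0.256836 − (-0.161641)) / 3 = 0.396328
R_{3,1} = 0.336652 + (0.336652 − 0.256836)/3 = 0.363257
R_{2,2} = 0.396328 + (0.396328 − (-1.048215))/15 = 0.492631
R_{3,2} = (16·0.363257 − 0.396328) / 15 = 0.361052
R_{3,3} = 0.361052 + (0.361052 − 0.492631)/63 = 0.358963

0.3590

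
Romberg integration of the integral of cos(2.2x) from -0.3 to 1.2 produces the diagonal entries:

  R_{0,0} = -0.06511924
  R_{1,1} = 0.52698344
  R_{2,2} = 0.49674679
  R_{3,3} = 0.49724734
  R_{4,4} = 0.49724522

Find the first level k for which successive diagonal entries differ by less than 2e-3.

k = 3

|R_{1,1} − R_{0,0}| = 0.59210268 ≥ 2e-3
|R_{2,2} − R_{1,1}| = 0.03023665 ≥ 2e-3
|R_{3,3} − R_{2,2}| = 0.00050055 < 2e-3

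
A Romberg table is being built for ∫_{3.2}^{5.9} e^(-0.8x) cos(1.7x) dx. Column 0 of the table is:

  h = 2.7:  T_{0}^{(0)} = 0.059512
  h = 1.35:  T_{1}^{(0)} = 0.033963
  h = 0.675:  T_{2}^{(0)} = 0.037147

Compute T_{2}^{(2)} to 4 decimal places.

0.0391

T_{1}^{(1)} = (4·0.033963 − 0.059512) / 3 = 0.025447
T_{2}^{(1)} = 0.037147 + (0.037147 − 0.033963)/3 = 0.038208
T_{2}^{(2)} = 0.038208 + (0.038208 − 0.025447)/15 = 0.039059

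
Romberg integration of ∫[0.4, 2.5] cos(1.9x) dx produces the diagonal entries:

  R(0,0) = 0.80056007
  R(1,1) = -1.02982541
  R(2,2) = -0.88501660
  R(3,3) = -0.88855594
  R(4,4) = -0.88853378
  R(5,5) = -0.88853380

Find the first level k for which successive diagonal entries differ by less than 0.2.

k = 2

|R(1,1) − R(0,0)| = 1.83038548 ≥ 0.2
|R(2,2) − R(1,1)| = 0.14480881 < 0.2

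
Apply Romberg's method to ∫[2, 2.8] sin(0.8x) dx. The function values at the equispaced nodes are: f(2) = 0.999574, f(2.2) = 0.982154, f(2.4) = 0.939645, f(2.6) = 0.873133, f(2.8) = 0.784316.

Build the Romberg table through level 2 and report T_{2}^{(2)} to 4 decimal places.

T_{0}^{(0)} (trapezoid, 1 panel, h=0.8000): 0.713556
T_{1}^{(0)} (trapezoid, 2 panels, h=0.4000): 0.732636
T_{2}^{(0)} (trapezoid, 4 panels, h=0.2000): 0.737375
T_{1}^{(1)} = 0.732636 + (0.732636 − 0.713556)/3 = 0.738996
T_{2}^{(1)} = 0.737375 + (0.737375 − 0.732636)/3 = 0.738955
T_{2}^{(2)} = 0.738955 + (0.738955 − 0.738996)/15 = 0.738952

0.7390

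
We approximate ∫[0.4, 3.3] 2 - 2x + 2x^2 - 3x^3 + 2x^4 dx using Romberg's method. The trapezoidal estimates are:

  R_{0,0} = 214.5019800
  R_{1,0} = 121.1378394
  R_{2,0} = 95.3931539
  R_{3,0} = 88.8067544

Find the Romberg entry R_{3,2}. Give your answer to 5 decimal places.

86.59793

Richardson extrapolation on the trapezoidal column (denominator 4−1=3):
R_{2,1} = (4·95.3931539 − 121.1378394) / 3 = 86.8115921
R_{3,1} = (4·88.8067544 − 95.3931539) / 3 = 86.6112879
R_{3,2} = 86.6112879 + (86.6112879 − 86.8115921)/15 = 86.5979343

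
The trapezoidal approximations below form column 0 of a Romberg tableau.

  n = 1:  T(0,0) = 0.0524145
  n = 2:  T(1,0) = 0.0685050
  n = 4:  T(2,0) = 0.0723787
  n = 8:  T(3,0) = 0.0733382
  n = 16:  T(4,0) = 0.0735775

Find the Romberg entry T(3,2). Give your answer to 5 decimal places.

Richardson extrapolation on the trapezoidal column (denominator 4−1=3):
T(2,1) = (4·0.0723787 − 0.0685050) / 3 = 0.0736699
T(3,1) = 0.0733382 + (0.0733382 − 0.0723787)/3 = 0.0736580
T(3,2) = (16·0.0736580 − 0.0736699) / 15 = 0.0736572

0.07366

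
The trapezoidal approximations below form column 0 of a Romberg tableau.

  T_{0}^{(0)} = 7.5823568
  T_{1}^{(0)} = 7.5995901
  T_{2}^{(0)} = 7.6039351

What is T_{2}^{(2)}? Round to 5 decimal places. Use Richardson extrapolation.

7.60539

T_{1}^{(1)} = 7.5995901 + (7.5995901 − 7.5823568)/3 = 7.6053345
T_{2}^{(1)} = 7.6039351 + (7.6039351 − 7.5995901)/3 = 7.6053834
T_{2}^{(2)} = (16·7.6053834 − 7.6053345) / 15 = 7.6053867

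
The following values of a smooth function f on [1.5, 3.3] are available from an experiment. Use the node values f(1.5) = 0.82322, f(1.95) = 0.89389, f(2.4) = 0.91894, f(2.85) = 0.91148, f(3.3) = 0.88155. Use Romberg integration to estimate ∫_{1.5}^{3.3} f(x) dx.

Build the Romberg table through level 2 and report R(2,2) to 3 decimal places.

R(0,0) (trapezoid, 1 panel, h=1.8000): 1.53429
R(1,0) (trapezoid, 2 panels, h=0.9000): 1.59419
R(2,0) (trapezoid, 4 panels, h=0.4500): 1.60951
R(1,1) = 1.59419 + (1.59419 − 1.53429)/3 = 1.61416
R(2,1) = 1.60951 + (1.60951 − 1.59419)/3 = 1.61462
R(2,2) = 1.61462 + (1.61462 − 1.61416)/15 = 1.61465

1.615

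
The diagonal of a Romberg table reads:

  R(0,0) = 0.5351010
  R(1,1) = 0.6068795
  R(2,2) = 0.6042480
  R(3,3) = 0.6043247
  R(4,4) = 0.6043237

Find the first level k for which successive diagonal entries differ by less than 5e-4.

|R(1,1) − R(0,0)| = 0.0717785 ≥ 5e-4
|R(2,2) − R(1,1)| = 0.0026315 ≥ 5e-4
|R(3,3) − R(2,2)| = 0.0000767 < 5e-4

k = 3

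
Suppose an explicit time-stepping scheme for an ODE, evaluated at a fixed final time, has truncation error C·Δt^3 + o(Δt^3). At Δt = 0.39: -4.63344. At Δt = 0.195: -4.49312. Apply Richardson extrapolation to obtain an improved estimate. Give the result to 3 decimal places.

The leading error scales as Δt^3; refining by a factor of 2 reduces it by 2^3 = 8.
Extrapolated value = (8·A(Δt/2) − A(Δt)) / (8 − 1)
= (8·(-4.49312) − (-4.63344)) / 7
= -31.31152 / 7 = -4.47307

-4.473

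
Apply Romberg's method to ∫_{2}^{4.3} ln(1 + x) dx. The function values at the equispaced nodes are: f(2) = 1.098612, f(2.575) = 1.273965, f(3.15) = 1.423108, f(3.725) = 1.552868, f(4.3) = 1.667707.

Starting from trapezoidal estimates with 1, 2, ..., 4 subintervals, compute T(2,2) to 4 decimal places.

3.2430

T(0,0) (trapezoid, 1 panel, h=2.3000): 3.181267
T(1,0) (trapezoid, 2 panels, h=1.1500): 3.227208
T(2,0) (trapezoid, 4 panels, h=0.5750): 3.239033
T(1,1) = 3.227208 + (3.227208 − 3.181267)/3 = 3.242522
T(2,1) = 3.239033 + (3.239033 − 3.227208)/3 = 3.242975
T(2,2) = 3.242975 + (3.242975 − 3.242522)/15 = 3.243005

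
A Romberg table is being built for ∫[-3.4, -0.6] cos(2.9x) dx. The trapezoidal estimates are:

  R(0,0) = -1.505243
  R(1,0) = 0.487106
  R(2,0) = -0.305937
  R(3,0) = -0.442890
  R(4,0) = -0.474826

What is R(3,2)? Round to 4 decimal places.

Richardson extrapolation on the trapezoidal column (denominator 4−1=3):
R(2,1) = -0.305937 + (-0.305937 − 0.487106)/3 = -0.570285
R(3,1) = -0.442890 + (-0.442890 − (-0.305937))/3 = -0.488541
R(3,2) = (16·(-0.488541) − (-0.570285)) / 15 = -0.483091

-0.4831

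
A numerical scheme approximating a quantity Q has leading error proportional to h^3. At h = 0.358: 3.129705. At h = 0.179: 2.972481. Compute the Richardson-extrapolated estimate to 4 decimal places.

The leading error scales as h^3; refining by a factor of 2 reduces it by 2^3 = 8.
Extrapolated value = (8·A(h/2) − A(h)) / (8 − 1)
= (8·2.972481 − 3.129705) / 7
= 20.650143 / 7 = 2.950020

2.9500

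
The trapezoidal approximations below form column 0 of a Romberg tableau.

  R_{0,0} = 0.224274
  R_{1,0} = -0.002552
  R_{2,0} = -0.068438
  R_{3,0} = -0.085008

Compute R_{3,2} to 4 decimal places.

-0.0905

R_{2,1} = -0.068438 + (-0.068438 − (-0.002552))/3 = -0.090400
R_{3,1} = (4·(-0.085008) − (-0.068438)) / 3 = -0.090531
R_{3,2} = (16·(-0.090531) − (-0.090400)) / 15 = -0.090540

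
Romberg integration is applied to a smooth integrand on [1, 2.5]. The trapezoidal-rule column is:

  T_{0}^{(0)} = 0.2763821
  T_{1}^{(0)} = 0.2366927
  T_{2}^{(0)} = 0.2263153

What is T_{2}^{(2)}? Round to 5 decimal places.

0.22282

Richardson extrapolation on the trapezoidal column (denominator 4−1=3):
T_{1}^{(1)} = 0.2366927 + (0.2366927 − 0.2763821)/3 = 0.2234629
T_{2}^{(1)} = (4·0.2263153 − 0.2366927) / 3 = 0.2228562
T_{2}^{(2)} = (16·0.2228562 − 0.2234629) / 15 = 0.2228158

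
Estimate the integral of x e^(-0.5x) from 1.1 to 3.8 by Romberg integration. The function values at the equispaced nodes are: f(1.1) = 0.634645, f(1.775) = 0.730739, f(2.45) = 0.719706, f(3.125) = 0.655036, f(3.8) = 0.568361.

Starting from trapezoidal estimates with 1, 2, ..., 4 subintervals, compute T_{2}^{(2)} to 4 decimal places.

1.8421

T_{0}^{(0)} (trapezoid, 1 panel, h=2.7000): 1.624058
T_{1}^{(0)} (trapezoid, 2 panels, h=1.3500): 1.783632
T_{2}^{(0)} (trapezoid, 4 panels, h=0.6750): 1.827214
T_{1}^{(1)} = 1.783632 + (1.783632 − 1.624058)/3 = 1.836823
T_{2}^{(1)} = 1.827214 + (1.827214 − 1.783632)/3 = 1.841741
T_{2}^{(2)} = 1.841741 + (1.841741 − 1.836823)/15 = 1.842069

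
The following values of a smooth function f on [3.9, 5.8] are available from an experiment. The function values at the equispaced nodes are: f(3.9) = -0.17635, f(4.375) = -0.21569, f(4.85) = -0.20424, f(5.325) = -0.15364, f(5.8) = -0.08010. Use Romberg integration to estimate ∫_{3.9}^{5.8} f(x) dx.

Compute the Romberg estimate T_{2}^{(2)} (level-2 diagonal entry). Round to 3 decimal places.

T_{0}^{(0)} (trapezoid, 1 panel, h=1.9000): -0.24363
T_{1}^{(0)} (trapezoid, 2 panels, h=0.9500): -0.31584
T_{2}^{(0)} (trapezoid, 4 panels, h=0.4750): -0.33335
T_{1}^{(1)} = -0.31584 + (-0.31584 − (-0.24363))/3 = -0.33991
T_{2}^{(1)} = -0.33335 + (-0.33335 − (-0.31584))/3 = -0.33919
T_{2}^{(2)} = -0.33919 + (-0.33919 − (-0.33991))/15 = -0.33914

-0.339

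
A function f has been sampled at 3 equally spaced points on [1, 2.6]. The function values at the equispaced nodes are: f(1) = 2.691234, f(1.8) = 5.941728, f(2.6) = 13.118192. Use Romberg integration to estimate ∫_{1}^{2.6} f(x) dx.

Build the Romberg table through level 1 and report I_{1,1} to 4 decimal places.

I_{0,0} (trapezoid, 1 panel, h=1.6000): 12.647541
I_{1,0} (trapezoid, 2 panels, h=0.8000): 11.077153
I_{1,1} = 11.077153 + (11.077153 − 12.647541)/3 = 10.553690

10.5537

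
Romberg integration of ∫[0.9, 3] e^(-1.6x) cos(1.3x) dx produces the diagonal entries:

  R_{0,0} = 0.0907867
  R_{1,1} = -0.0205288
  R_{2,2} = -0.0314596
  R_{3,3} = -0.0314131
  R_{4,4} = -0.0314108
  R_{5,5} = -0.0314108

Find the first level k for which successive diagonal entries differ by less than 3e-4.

|R_{1,1} − R_{0,0}| = 0.1113155 ≥ 3e-4
|R_{2,2} − R_{1,1}| = 0.0109308 ≥ 3e-4
|R_{3,3} − R_{2,2}| = 0.0000465 < 3e-4

k = 3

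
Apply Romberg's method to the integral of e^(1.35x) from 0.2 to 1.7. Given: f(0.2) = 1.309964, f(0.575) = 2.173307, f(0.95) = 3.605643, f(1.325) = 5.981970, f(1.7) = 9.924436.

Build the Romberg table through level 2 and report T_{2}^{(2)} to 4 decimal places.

6.3813

T_{0}^{(0)} (trapezoid, 1 panel, h=1.5000): 8.425800
T_{1}^{(0)} (trapezoid, 2 panels, h=0.7500): 6.917132
T_{2}^{(0)} (trapezoid, 4 panels, h=0.3750): 6.516795
T_{1}^{(1)} = 6.917132 + (6.917132 − 8.425800)/3 = 6.414243
T_{2}^{(1)} = 6.516795 + (6.516795 − 6.917132)/3 = 6.383349
T_{2}^{(2)} = 6.383349 + (6.383349 − 6.414243)/15 = 6.381289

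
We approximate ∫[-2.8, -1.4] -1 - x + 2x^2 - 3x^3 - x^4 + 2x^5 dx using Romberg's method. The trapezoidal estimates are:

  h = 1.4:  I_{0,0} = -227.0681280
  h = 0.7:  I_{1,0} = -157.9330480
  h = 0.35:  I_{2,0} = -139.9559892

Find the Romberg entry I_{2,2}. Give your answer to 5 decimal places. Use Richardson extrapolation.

Richardson extrapolation on the trapezoidal column (denominator 4−1=3):
I_{1,1} = -157.9330480 + (-157.9330480 − (-227.0681280))/3 = -134.8880213
I_{2,1} = -139.9559892 + (-139.9559892 − (-157.9330480))/3 = -133.9636363
I_{2,2} = -133.9636363 + (-133.9636363 − (-134.8880213))/15 = -133.9020106

-133.90201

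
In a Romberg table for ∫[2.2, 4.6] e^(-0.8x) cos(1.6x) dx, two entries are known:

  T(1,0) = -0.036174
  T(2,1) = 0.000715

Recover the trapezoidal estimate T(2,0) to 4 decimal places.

From T(2,1) = (4·T(2,0) − T(1,0))/3, solve for T(2,0):
4·T(2,0) = 3·0.000715 + (-0.036174) = -0.034029
T(2,0) = -0.008507

-0.0085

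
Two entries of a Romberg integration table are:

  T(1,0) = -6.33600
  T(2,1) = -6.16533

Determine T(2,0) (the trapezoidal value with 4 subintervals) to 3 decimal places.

From T(2,1) = (4·T(2,0) − T(1,0))/3, solve for T(2,0):
4·T(2,0) = 3·(-6.16533) + (-6.33600) = -24.83199
T(2,0) = -6.20800

-6.208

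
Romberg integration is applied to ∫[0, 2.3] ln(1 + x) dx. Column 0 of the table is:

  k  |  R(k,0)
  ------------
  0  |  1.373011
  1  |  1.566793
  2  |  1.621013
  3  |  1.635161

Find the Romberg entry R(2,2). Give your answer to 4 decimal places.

1.6396

Richardson extrapolation on the trapezoidal column (denominator 4−1=3):
R(1,1) = (4·1.566793 − 1.373011) / 3 = 1.631387
R(2,1) = 1.621013 + (1.621013 − 1.566793)/3 = 1.639086
R(2,2) = (16·1.639086 − 1.631387) / 15 = 1.639599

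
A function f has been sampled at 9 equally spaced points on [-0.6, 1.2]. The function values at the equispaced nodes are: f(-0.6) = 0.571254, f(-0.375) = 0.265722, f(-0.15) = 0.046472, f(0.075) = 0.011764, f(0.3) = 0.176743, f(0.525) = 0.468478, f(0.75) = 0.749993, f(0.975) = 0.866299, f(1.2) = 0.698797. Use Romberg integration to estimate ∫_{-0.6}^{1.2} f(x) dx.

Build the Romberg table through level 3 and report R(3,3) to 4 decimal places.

0.7251

R(0,0) (trapezoid, 1 panel, h=1.8000): 1.143046
R(1,0) (trapezoid, 2 panels, h=0.9000): 0.730592
R(2,0) (trapezoid, 4 panels, h=0.4500): 0.723705
R(3,0) (trapezoid, 8 panels, h=0.2250): 0.724612
R(1,1) = 0.730592 + (0.730592 − 1.143046)/3 = 0.593107
R(2,1) = 0.723705 + (0.723705 − 0.730592)/3 = 0.721409
R(3,1) = 0.724612 + (0.724612 − 0.723705)/3 = 0.724914
R(2,2) = 0.721409 + (0.721409 − 0.593107)/15 = 0.729962
R(3,2) = 0.724914 + (0.724914 − 0.721409)/15 = 0.725148
R(3,3) = 0.725148 + (0.725148 − 0.729962)/63 = 0.725072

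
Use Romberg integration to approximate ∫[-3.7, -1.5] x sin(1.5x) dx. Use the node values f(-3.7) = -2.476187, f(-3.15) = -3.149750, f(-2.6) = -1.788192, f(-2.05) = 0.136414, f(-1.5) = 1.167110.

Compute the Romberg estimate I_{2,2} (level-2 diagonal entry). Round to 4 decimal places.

I_{0,0} (trapezoid, 1 panel, h=2.2000): -1.439985
I_{1,0} (trapezoid, 2 panels, h=1.1000): -2.687004
I_{2,0} (trapezoid, 4 panels, h=0.5500): -3.000837
I_{1,1} = -2.687004 + (-2.687004 − (-1.439985))/3 = -3.102677
I_{2,1} = -3.000837 + (-3.000837 − (-2.687004))/3 = -3.105448
I_{2,2} = -3.105448 + (-3.105448 − (-3.102677))/15 = -3.105633

-3.1056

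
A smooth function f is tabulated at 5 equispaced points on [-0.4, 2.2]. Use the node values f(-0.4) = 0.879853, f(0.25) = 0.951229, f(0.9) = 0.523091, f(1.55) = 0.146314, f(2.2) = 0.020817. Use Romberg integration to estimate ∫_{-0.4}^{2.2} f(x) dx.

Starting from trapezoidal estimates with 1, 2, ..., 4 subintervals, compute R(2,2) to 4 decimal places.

R(0,0) (trapezoid, 1 panel, h=2.6000): 1.170871
R(1,0) (trapezoid, 2 panels, h=1.3000): 1.265454
R(2,0) (trapezoid, 4 panels, h=0.6500): 1.346130
R(1,1) = 1.265454 + (1.265454 − 1.170871)/3 = 1.296982
R(2,1) = 1.346130 + (1.346130 − 1.265454)/3 = 1.373022
R(2,2) = 1.373022 + (1.373022 − 1.296982)/15 = 1.378091

1.3781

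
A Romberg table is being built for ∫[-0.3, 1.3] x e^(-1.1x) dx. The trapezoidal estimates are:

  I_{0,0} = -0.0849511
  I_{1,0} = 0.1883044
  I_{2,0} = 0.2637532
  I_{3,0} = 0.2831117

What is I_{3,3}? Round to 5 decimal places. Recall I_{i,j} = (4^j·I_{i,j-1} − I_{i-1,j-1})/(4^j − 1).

0.28961

Richardson extrapolation on the trapezoidal column (denominator 4−1=3):
I_{1,1} = (4·0.1883044 − (-0.0849511)) / 3 = 0.2793896
I_{2,1} = 0.2637532 + (0.2637532 − 0.1883044)/3 = 0.2889028
I_{3,1} = (4·0.2831117 − 0.2637532) / 3 = 0.2895645
I_{2,2} = 0.2889028 + (0.2889028 − 0.2793896)/15 = 0.2895370
I_{3,2} = 0.2895645 + (0.2895645 − 0.2889028)/15 = 0.2896086
I_{3,3} = 0.2896086 + (0.2896086 − 0.2895370)/63 = 0.2896097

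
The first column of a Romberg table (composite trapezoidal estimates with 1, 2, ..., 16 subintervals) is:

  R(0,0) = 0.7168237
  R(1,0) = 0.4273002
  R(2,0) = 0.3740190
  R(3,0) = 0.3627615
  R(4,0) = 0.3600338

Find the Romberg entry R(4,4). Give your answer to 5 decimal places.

Richardson extrapolation on the trapezoidal column (denominator 4−1=3):
R(1,1) = (4·0.4273002 − 0.7168237) / 3 = 0.3307924
R(2,1) = (4·0.3740190 − 0.4273002) / 3 = 0.3562586
R(3,1) = (4·0.3627615 − 0.3740190) / 3 = 0.3590090
R(4,1) = 0.3600338 + (0.3600338 − 0.3627615)/3 = 0.3591246
R(2,2) = (16·0.3562586 − 0.3307924) / 15 = 0.3579563
R(3,2) = (16·0.3590090 − 0.3562586) / 15 = 0.3591924
R(4,2) = 0.3591246 + (0.3591246 − 0.3590090)/15 = 0.3591323
R(3,3) = (64·0.3591924 − 0.3579563) / 63 = 0.3592120
R(4,3) = (64·0.3591323 − 0.3591924) / 63 = 0.3591313
R(4,4) = 0.3591313 + (0.3591313 − 0.3592120)/255 = 0.3591310

0.35913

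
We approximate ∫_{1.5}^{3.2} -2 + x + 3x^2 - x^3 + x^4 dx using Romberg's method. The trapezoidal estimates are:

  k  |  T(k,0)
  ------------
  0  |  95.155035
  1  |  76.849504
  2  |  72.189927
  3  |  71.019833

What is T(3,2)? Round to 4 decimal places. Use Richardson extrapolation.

T(2,1) = 72.189927 + (72.189927 − 76.849504)/3 = 70.636735
T(3,1) = (4·71.019833 − 72.189927) / 3 = 70.629802
T(3,2) = (16·70.629802 − 70.636735) / 15 = 70.629340

70.6293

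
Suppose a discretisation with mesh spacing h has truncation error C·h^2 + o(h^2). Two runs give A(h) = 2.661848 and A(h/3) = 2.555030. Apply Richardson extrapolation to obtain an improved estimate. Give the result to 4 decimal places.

The leading error scales as h^2; refining by a factor of 3 reduces it by 3^2 = 9.
Extrapolated value = (9·A(h/3) − A(h)) / (9 − 1)
= (9·2.555030 − 2.661848) / 8
= 20.333422 / 8 = 2.541678

2.5417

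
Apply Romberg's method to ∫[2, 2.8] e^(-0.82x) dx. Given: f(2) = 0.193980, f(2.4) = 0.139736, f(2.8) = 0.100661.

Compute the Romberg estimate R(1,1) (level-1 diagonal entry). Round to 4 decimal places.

0.1138

R(0,0) (trapezoid, 1 panel, h=0.8000): 0.117856
R(1,0) (trapezoid, 2 panels, h=0.4000): 0.114823
R(1,1) = 0.114823 + (0.114823 − 0.117856)/3 = 0.113812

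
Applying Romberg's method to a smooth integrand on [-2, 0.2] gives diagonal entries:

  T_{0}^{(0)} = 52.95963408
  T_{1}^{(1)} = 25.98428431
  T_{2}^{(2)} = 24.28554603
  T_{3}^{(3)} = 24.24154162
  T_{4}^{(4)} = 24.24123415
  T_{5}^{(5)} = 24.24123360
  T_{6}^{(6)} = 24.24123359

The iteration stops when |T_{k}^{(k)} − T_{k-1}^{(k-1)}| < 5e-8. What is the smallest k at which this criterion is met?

k = 6

|T_{1}^{(1)} − T_{0}^{(0)}| = 26.97534977 ≥ 5e-8
|T_{2}^{(2)} − T_{1}^{(1)}| = 1.69873828 ≥ 5e-8
|T_{3}^{(3)} − T_{2}^{(2)}| = 0.04400441 ≥ 5e-8
|T_{4}^{(4)} − T_{3}^{(3)}| = 0.00030747 ≥ 5e-8
|T_{5}^{(5)} − T_{4}^{(4)}| = 0.00000055 ≥ 5e-8
|T_{6}^{(6)} − T_{5}^{(5)}| = 0.00000001 < 5e-8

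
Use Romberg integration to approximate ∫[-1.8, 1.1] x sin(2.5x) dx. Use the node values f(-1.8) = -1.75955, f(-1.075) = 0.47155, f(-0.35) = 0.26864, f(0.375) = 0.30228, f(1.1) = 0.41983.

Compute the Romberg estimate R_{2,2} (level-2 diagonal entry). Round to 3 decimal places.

0.600

R_{0,0} (trapezoid, 1 panel, h=2.9000): -1.94259
R_{1,0} (trapezoid, 2 panels, h=1.4500): -0.58177
R_{2,0} (trapezoid, 4 panels, h=0.7250): 0.27014
R_{1,1} = -0.58177 + (-0.58177 − (-1.94259))/3 = -0.12816
R_{2,1} = 0.27014 + (0.27014 − (-0.58177))/3 = 0.55411
R_{2,2} = 0.55411 + (0.55411 − (-0.12816))/15 = 0.59959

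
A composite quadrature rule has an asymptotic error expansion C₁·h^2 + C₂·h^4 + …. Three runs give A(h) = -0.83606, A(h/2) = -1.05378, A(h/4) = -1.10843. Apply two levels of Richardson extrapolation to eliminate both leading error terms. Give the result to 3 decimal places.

First eliminate the h^2 term (factor 2^2 = 4):
  B₁ = (4·(-1.05378) − (-0.83606))/3 = -1.12635
  B₂ = (4·(-1.10843) − (-1.05378))/3 = -1.12665
Then eliminate the h^4 term (factor 2^4 = 16):
  (16·(-1.12665) − (-1.12635))/15 = -1.12667

-1.127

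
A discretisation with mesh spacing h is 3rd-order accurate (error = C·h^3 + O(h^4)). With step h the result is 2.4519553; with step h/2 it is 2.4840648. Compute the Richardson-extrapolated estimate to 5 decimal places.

2.48865

The leading error scales as h^3; refining by a factor of 2 reduces it by 2^3 = 8.
Extrapolated value = (8·A(h/2) − A(h)) / (8 − 1)
= (8·2.4840648 − 2.4519553) / 7
= 17.4205631 / 7 = 2.4886519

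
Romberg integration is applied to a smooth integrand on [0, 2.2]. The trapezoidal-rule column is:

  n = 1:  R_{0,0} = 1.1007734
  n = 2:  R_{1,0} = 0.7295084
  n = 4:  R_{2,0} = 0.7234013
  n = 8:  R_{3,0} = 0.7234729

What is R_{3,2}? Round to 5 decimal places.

R_{2,1} = 0.7234013 + (0.7234013 − 0.7295084)/3 = 0.7213656
R_{3,1} = 0.7234729 + (0.7234729 − 0.7234013)/3 = 0.7234968
R_{3,2} = 0.7234968 + (0.7234968 − 0.7213656)/15 = 0.7236389
(Column j=1 coincides with Simpson's rule on the same nodes.)

0.72364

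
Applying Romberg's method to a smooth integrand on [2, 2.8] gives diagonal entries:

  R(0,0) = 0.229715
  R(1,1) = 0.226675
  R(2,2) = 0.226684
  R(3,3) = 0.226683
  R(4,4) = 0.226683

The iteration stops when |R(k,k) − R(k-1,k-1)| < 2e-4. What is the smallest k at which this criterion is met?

k = 2

|R(1,1) − R(0,0)| = 0.003040 ≥ 2e-4
|R(2,2) − R(1,1)| = 0.000009 < 2e-4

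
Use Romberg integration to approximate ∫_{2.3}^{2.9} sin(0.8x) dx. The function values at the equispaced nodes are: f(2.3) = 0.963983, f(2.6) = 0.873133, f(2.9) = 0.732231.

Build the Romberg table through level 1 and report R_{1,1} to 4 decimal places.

0.5189

R_{0,0} (trapezoid, 1 panel, h=0.6000): 0.508864
R_{1,0} (trapezoid, 2 panels, h=0.3000): 0.516372
R_{1,1} = 0.516372 + (0.516372 − 0.508864)/3 = 0.518875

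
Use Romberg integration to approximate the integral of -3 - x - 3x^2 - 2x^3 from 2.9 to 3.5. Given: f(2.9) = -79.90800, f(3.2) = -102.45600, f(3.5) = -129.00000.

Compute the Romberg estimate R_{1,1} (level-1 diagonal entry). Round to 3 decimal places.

R_{0,0} (trapezoid, 1 panel, h=0.6000): -62.67240
R_{1,0} (trapezoid, 2 panels, h=0.3000): -62.07300
R_{1,1} = -62.07300 + (-62.07300 − (-62.67240))/3 = -61.87320

-61.873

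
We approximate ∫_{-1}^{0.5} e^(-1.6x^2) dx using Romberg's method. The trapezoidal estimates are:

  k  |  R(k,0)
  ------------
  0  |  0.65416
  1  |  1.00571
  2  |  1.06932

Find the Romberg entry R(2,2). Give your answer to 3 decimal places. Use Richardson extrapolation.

1.088

Richardson extrapolation on the trapezoidal column (denominator 4−1=3):
R(1,1) = (4·1.00571 − 0.65416) / 3 = 1.12289
R(2,1) = (4·1.06932 − 1.00571) / 3 = 1.09052
R(2,2) = (16·1.09052 − 1.12289) / 15 = 1.08836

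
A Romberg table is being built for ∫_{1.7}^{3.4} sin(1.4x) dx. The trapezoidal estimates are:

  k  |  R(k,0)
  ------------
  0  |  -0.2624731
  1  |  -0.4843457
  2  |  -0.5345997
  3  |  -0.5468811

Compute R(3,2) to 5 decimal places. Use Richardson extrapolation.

-0.55095

Richardson extrapolation on the trapezoidal column (denominator 4−1=3):
R(2,1) = -0.5345997 + (-0.5345997 − (-0.4843457))/3 = -0.5513510
R(3,1) = -0.5468811 + (-0.5468811 − (-0.5345997))/3 = -0.5509749
R(3,2) = -0.5509749 + (-0.5509749 − (-0.5513510))/15 = -0.5509498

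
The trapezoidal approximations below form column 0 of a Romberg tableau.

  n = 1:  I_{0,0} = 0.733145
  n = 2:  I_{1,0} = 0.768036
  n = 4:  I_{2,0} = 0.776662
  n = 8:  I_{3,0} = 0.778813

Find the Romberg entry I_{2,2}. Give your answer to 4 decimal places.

0.7795

Richardson extrapolation on the trapezoidal column (denominator 4−1=3):
I_{1,1} = 0.768036 + (0.768036 − 0.733145)/3 = 0.779666
I_{2,1} = (4·0.776662 − 0.768036) / 3 = 0.779537
I_{2,2} = 0.779537 + (0.779537 − 0.779666)/15 = 0.779528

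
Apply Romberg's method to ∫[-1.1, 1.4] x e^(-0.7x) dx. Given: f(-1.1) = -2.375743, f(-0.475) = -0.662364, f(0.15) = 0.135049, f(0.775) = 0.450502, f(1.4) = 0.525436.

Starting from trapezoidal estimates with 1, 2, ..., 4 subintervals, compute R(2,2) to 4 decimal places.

R(0,0) (trapezoid, 1 panel, h=2.5000): -2.312884
R(1,0) (trapezoid, 2 panels, h=1.2500): -0.987631
R(2,0) (trapezoid, 4 panels, h=0.6250): -0.626229
R(1,1) = -0.987631 + (-0.987631 − (-2.312884))/3 = -0.545880
R(2,1) = -0.626229 + (-0.626229 − (-0.987631))/3 = -0.505762
R(2,2) = -0.505762 + (-0.505762 − (-0.545880))/15 = -0.503087

-0.5031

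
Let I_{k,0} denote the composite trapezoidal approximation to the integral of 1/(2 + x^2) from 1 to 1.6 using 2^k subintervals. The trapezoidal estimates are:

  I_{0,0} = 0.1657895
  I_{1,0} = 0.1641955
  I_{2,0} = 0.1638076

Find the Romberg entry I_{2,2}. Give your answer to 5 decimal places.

I_{1,1} = 0.1641955 + (0.1641955 − 0.1657895)/3 = 0.1636642
I_{2,1} = (4·0.1638076 − 0.1641955) / 3 = 0.1636783
I_{2,2} = (16·0.1636783 − 0.1636642) / 15 = 0.1636792

0.16368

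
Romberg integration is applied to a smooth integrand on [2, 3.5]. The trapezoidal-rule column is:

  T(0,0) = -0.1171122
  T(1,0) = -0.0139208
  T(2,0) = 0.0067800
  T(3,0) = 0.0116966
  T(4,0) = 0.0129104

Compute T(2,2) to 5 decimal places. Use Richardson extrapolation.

0.01323

T(1,1) = -0.0139208 + (-0.0139208 − (-0.1171122))/3 = 0.0204763
T(2,1) = (4·0.0067800 − (-0.0139208)) / 3 = 0.0136803
T(2,2) = 0.0136803 + (0.0136803 − 0.0204763)/15 = 0.0132272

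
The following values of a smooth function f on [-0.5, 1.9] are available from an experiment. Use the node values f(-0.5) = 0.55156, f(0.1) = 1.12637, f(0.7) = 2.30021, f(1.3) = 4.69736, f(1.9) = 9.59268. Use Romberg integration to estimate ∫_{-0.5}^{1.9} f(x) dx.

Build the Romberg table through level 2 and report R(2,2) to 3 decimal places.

R(0,0) (trapezoid, 1 panel, h=2.4000): 12.17309
R(1,0) (trapezoid, 2 panels, h=1.2000): 8.84680
R(2,0) (trapezoid, 4 panels, h=0.6000): 7.91764
R(1,1) = 8.84680 + (8.84680 − 12.17309)/3 = 7.73804
R(2,1) = 7.91764 + (7.91764 − 8.84680)/3 = 7.60792
R(2,2) = 7.60792 + (7.60792 − 7.73804)/15 = 7.59925

7.599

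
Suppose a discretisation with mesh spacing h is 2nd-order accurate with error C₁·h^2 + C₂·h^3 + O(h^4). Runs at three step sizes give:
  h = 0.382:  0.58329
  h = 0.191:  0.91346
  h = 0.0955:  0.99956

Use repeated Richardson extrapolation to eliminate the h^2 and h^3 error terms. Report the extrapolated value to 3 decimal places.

1.029

First eliminate the h^2 term (factor 2^2 = 4):
  B₁ = (4·0.91346 − 0.58329)/3 = 1.02352
  B₂ = (4·0.99956 − 0.91346)/3 = 1.02826
Then eliminate the h^3 term (factor 2^3 = 8):
  (8·1.02826 − 1.02352)/7 = 1.02894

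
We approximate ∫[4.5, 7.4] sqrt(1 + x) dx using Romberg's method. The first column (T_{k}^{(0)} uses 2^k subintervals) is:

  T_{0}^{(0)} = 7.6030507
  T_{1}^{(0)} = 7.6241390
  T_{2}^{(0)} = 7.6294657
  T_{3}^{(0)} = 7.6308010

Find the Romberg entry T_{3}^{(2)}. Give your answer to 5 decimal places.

Richardson extrapolation on the trapezoidal column (denominator 4−1=3):
T_{2}^{(1)} = (4·7.6294657 − 7.6241390) / 3 = 7.6312413
T_{3}^{(1)} = 7.6308010 + (7.6308010 − 7.6294657)/3 = 7.6312461
T_{3}^{(2)} = (16·7.6312461 − 7.6312413) / 15 = 7.6312464

7.63125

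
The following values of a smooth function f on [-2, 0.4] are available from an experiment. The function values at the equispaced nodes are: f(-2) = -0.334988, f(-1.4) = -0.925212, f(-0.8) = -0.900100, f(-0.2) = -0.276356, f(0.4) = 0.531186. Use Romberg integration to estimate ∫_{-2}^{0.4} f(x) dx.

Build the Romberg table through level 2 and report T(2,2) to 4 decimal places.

-1.2767

T(0,0) (trapezoid, 1 panel, h=2.4000): 0.235438
T(1,0) (trapezoid, 2 panels, h=1.2000): -0.962401
T(2,0) (trapezoid, 4 panels, h=0.6000): -1.202141
T(1,1) = -0.962401 + (-0.962401 − 0.235438)/3 = -1.361681
T(2,1) = -1.202141 + (-1.202141 − (-0.962401))/3 = -1.282054
T(2,2) = -1.282054 + (-1.282054 − (-1.361681))/15 = -1.276746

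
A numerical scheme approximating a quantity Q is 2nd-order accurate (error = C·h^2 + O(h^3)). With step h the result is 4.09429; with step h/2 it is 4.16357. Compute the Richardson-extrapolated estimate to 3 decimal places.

Extrapolated value = (4·A(h/2) − A(h)) / (4 − 1)
= (4·4.16357 − 4.09429) / 3
= 12.55999 / 3 = 4.18666

4.187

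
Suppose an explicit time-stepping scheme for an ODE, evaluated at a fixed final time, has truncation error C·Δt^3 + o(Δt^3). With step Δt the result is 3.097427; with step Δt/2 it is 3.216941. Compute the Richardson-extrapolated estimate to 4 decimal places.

The leading error scales as Δt^3; refining by a factor of 2 reduces it by 2^3 = 8.
Extrapolated value = (8·A(Δt/2) − A(Δt)) / (8 − 1)
= (8·3.216941 − 3.097427) / 7
= 22.638101 / 7 = 3.234014

3.2340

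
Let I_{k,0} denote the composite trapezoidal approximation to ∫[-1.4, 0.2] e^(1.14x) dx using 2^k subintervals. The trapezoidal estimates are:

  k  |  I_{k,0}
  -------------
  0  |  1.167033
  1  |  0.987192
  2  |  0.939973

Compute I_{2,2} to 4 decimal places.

I_{1,1} = (4·0.987192 − 1.167033) / 3 = 0.927245
I_{2,1} = (4·0.939973 − 0.987192) / 3 = 0.924233
I_{2,2} = (16·0.924233 − 0.927245) / 15 = 0.924032

0.9240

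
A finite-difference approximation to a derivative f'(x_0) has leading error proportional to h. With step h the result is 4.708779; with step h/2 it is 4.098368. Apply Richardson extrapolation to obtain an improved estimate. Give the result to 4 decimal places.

Extrapolated value = (2·A(h/2) − A(h)) / (2 − 1)
= (2·4.098368 − 4.708779) / 1
= 3.487957 / 1 = 3.487957

3.4880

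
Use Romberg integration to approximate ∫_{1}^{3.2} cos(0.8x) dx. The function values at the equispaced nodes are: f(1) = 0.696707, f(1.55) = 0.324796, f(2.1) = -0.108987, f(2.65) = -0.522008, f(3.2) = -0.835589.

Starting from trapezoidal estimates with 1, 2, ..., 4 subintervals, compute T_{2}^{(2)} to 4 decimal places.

T_{0}^{(0)} (trapezoid, 1 panel, h=2.2000): -0.152770
T_{1}^{(0)} (trapezoid, 2 panels, h=1.1000): -0.196271
T_{2}^{(0)} (trapezoid, 4 panels, h=0.5500): -0.206602
T_{1}^{(1)} = -0.196271 + (-0.196271 − (-0.152770))/3 = -0.210771
T_{2}^{(1)} = -0.206602 + (-0.206602 − (-0.196271))/3 = -0.210046
T_{2}^{(2)} = -0.210046 + (-0.210046 − (-0.210771))/15 = -0.209998

-0.2100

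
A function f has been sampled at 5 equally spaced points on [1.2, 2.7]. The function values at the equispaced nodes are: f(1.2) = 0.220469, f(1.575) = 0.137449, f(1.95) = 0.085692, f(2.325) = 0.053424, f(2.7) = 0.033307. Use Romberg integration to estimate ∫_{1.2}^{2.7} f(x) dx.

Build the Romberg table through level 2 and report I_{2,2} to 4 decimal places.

0.1485

I_{0,0} (trapezoid, 1 panel, h=1.5000): 0.190332
I_{1,0} (trapezoid, 2 panels, h=0.7500): 0.159435
I_{2,0} (trapezoid, 4 panels, h=0.3750): 0.151295
I_{1,1} = 0.159435 + (0.159435 − 0.190332)/3 = 0.149136
I_{2,1} = 0.151295 + (0.151295 − 0.159435)/3 = 0.148582
I_{2,2} = 0.148582 + (0.148582 − 0.149136)/15 = 0.148545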